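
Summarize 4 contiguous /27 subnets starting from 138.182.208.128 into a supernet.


Original prefix: /27
Number of subnets: 4 = 2^2
New prefix = 27 - 2 = 25
Supernet: 138.182.208.128/25


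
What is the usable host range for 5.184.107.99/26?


Network: 5.184.107.64
Broadcast: 5.184.107.127
First usable = network + 1
Last usable = broadcast - 1
Range: 5.184.107.65 to 5.184.107.126


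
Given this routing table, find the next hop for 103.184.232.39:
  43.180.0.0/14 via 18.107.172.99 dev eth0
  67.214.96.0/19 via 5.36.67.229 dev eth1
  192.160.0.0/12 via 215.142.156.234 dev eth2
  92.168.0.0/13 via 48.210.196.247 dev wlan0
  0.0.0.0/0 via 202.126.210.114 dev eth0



Longest prefix match for 103.184.232.39:
  /14 43.180.0.0: no
  /19 67.214.96.0: no
  /12 192.160.0.0: no
  /13 92.168.0.0: no
  /0 0.0.0.0: MATCH
Selected: next-hop 202.126.210.114 via eth0 (matched /0)


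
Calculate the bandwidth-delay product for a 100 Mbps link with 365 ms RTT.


BDP = bandwidth * RTT
= 100 Mbps * 365 ms
= 100 * 1e6 * 365 / 1000 bits
= 36500000 bits
= 4562500 bytes
= 4455.5664 KB
BDP = 36500000 bits (4562500 bytes)


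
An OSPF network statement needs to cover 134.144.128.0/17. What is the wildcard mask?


Subnet mask: 255.255.128.0
Wildcard = 255.255.255.255 - subnet mask
255 - 255 = 0
255 - 255 = 0
255 - 128 = 127
255 - 0 = 255
Wildcard: 0.0.127.255


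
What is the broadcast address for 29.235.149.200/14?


Network: 29.232.0.0/14
Host bits = 18
Set all host bits to 1:
Broadcast: 29.235.255.255


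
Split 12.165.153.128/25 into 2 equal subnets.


New prefix = 25 + 1 = 26
Each subnet has 64 addresses
  12.165.153.128/26
  12.165.153.192/26
Subnets: 12.165.153.128/26, 12.165.153.192/26


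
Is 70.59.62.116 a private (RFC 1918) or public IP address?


RFC 1918 private ranges:
  10.0.0.0/8 (10.0.0.0 - 10.255.255.255)
  172.16.0.0/12 (172.16.0.0 - 172.31.255.255)
  192.168.0.0/16 (192.168.0.0 - 192.168.255.255)
Public (not in any RFC 1918 range)


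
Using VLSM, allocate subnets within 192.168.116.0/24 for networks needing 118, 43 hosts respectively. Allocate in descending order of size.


118 hosts -> /25 (126 usable): 192.168.116.0/25
43 hosts -> /26 (62 usable): 192.168.116.128/26
Allocation: 192.168.116.0/25 (118 hosts, 126 usable); 192.168.116.128/26 (43 hosts, 62 usable)


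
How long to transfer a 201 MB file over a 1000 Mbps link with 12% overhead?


Effective throughput = 1000 * (1 - 12/100) = 880 Mbps
File size in Mb = 201 * 8 = 1608 Mb
Time = 1608 / 880
Time = 1.8273 seconds


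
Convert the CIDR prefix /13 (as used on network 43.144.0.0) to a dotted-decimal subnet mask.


/13 means 13 network bits, 19 host bits
Binary: 11111111111110000000000000000000
Mask: 255.248.0.0


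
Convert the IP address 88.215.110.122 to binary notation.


88 = 01011000
215 = 11010111
110 = 01101110
122 = 01111010
Binary: 01011000.11010111.01101110.01111010


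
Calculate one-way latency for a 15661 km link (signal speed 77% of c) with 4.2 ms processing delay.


Speed = 0.77 * 3e5 km/s = 231000 km/s
Propagation delay = 15661 / 231000 = 0.0678 s = 67.7965 ms
Processing delay = 4.2 ms
Total one-way latency = 71.9965 ms


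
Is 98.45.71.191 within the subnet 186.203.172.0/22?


Subnet network: 186.203.172.0
Test IP AND mask: 98.45.68.0
No, 98.45.71.191 is not in 186.203.172.0/22


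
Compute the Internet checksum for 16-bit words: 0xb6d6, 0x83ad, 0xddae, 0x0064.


Sum all words (with carry folding):
+ 0xb6d6 = 0xb6d6
+ 0x83ad = 0x3a84
+ 0xddae = 0x1833
+ 0x0064 = 0x1897
One's complement: ~0x1897
Checksum = 0xe768


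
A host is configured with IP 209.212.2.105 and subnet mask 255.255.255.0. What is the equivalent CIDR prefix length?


Binary: 11111111.11111111.11111111.00000000
Count leading 1s
Prefix: /24


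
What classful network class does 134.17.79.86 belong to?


First octet: 134
Binary: 10000110
10xxxxxx -> Class B (128-191)
Class B, default mask 255.255.0.0 (/16)


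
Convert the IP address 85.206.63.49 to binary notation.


85 = 01010101
206 = 11001110
63 = 00111111
49 = 00110001
Binary: 01010101.11001110.00111111.00110001


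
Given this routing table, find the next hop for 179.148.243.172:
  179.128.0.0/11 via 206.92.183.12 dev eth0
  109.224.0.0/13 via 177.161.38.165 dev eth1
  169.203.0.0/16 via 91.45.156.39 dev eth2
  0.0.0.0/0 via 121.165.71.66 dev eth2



Longest prefix match for 179.148.243.172:
  /11 179.128.0.0: MATCH
  /13 109.224.0.0: no
  /16 169.203.0.0: no
  /0 0.0.0.0: MATCH
Selected: next-hop 206.92.183.12 via eth0 (matched /11)


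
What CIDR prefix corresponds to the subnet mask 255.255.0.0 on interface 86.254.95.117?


Binary: 11111111.11111111.00000000.00000000
Count leading 1s
Prefix: /16


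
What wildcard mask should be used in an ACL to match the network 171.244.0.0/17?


Subnet mask: 255.255.128.0
Wildcard = 255.255.255.255 - subnet mask
255 - 255 = 0
255 - 255 = 0
255 - 128 = 127
255 - 0 = 255
Wildcard: 0.0.127.255


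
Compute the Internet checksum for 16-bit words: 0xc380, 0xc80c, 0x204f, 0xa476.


Sum all words (with carry folding):
+ 0xc380 = 0xc380
+ 0xc80c = 0x8b8d
+ 0x204f = 0xabdc
+ 0xa476 = 0x5053
One's complement: ~0x5053
Checksum = 0xafac


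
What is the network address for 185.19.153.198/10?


IP:   10111001.00010011.10011001.11000110
Mask: 11111111.11000000.00000000.00000000
AND operation:
Net:  10111001.00000000.00000000.00000000
Network: 185.0.0.0/10


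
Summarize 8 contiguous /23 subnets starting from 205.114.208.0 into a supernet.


Original prefix: /23
Number of subnets: 8 = 2^3
New prefix = 23 - 3 = 20
Supernet: 205.114.208.0/20


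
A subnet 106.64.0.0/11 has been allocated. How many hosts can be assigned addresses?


Host bits = 32 - 11 = 21
Total addresses = 2^21 = 2097152
Usable = total - 2 (network and broadcast)
Usable hosts: 2097150


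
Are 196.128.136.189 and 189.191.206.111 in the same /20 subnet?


Mask: 255.255.240.0
196.128.136.189 AND mask = 196.128.128.0
189.191.206.111 AND mask = 189.191.192.0
No, different subnets (196.128.128.0 vs 189.191.192.0)


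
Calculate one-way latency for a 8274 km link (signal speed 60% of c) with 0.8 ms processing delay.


Speed = 0.6 * 3e5 km/s = 180000 km/s
Propagation delay = 8274 / 180000 = 0.046 s = 45.9667 ms
Processing delay = 0.8 ms
Total one-way latency = 46.7667 ms


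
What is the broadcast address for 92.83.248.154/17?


Network: 92.83.128.0/17
Host bits = 15
Set all host bits to 1:
Broadcast: 92.83.255.255


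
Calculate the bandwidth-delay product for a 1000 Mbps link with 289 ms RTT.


BDP = bandwidth * RTT
= 1000 Mbps * 289 ms
= 1000 * 1e6 * 289 / 1000 bits
= 289000000 bits
= 36125000 bytes
= 35278.3203 KB
BDP = 289000000 bits (36125000 bytes)


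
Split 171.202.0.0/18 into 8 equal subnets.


New prefix = 18 + 3 = 21
Each subnet has 2048 addresses
  171.202.0.0/21
  171.202.8.0/21
  171.202.16.0/21
  171.202.24.0/21
  171.202.32.0/21
  171.202.40.0/21
  171.202.48.0/21
  171.202.56.0/21
Subnets: 171.202.0.0/21, 171.202.8.0/21, 171.202.16.0/21, 171.202.24.0/21, 171.202.32.0/21, 171.202.40.0/21, 171.202.48.0/21, 171.202.56.0/21


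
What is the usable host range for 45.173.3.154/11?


Network: 45.160.0.0
Broadcast: 45.191.255.255
First usable = network + 1
Last usable = broadcast - 1
Range: 45.160.0.1 to 45.191.255.254


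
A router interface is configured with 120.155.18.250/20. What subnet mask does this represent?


/20 means 20 network bits, 12 host bits
Binary: 11111111111111111111000000000000
Mask: 255.255.240.0


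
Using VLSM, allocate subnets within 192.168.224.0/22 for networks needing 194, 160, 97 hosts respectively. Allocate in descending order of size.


194 hosts -> /24 (254 usable): 192.168.224.0/24
160 hosts -> /24 (254 usable): 192.168.225.0/24
97 hosts -> /25 (126 usable): 192.168.226.0/25
Allocation: 192.168.224.0/24 (194 hosts, 254 usable); 192.168.225.0/24 (160 hosts, 254 usable); 192.168.226.0/25 (97 hosts, 126 usable)


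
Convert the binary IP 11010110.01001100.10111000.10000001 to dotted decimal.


11010110 = 214
01001100 = 76
10111000 = 184
10000001 = 129
IP: 214.76.184.129


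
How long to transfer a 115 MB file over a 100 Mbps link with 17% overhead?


Effective throughput = 100 * (1 - 17/100) = 83 Mbps
File size in Mb = 115 * 8 = 920 Mb
Time = 920 / 83
Time = 11.0843 seconds


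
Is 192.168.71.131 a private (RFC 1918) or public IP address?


RFC 1918 private ranges:
  10.0.0.0/8 (10.0.0.0 - 10.255.255.255)
  172.16.0.0/12 (172.16.0.0 - 172.31.255.255)
  192.168.0.0/16 (192.168.0.0 - 192.168.255.255)
Private (in 192.168.0.0/16)


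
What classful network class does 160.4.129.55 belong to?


First octet: 160
Binary: 10100000
10xxxxxx -> Class B (128-191)
Class B, default mask 255.255.0.0 (/16)


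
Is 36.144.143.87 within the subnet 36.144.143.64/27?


Subnet network: 36.144.143.64
Test IP AND mask: 36.144.143.64
Yes, 36.144.143.87 is in 36.144.143.64/27


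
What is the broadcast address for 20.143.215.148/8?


Network: 20.0.0.0/8
Host bits = 24
Set all host bits to 1:
Broadcast: 20.255.255.255


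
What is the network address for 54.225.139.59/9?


IP:   00110110.11100001.10001011.00111011
Mask: 11111111.10000000.00000000.00000000
AND operation:
Net:  00110110.10000000.00000000.00000000
Network: 54.128.0.0/9


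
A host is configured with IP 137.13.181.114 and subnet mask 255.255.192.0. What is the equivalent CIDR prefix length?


Binary: 11111111.11111111.11000000.00000000
Count leading 1s
Prefix: /18


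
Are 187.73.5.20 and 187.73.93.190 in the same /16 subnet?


Mask: 255.255.0.0
187.73.5.20 AND mask = 187.73.0.0
187.73.93.190 AND mask = 187.73.0.0
Yes, same subnet (187.73.0.0)


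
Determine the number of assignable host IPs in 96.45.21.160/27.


Host bits = 32 - 27 = 5
Total addresses = 2^5 = 32
Usable = total - 2 (network and broadcast)
Usable hosts: 30


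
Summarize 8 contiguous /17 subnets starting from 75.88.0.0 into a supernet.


Original prefix: /17
Number of subnets: 8 = 2^3
New prefix = 17 - 3 = 14
Supernet: 75.88.0.0/14


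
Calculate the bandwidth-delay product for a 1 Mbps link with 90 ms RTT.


BDP = bandwidth * RTT
= 1 Mbps * 90 ms
= 1 * 1e6 * 90 / 1000 bits
= 90000 bits
= 11250 bytes
= 10.9863 KB
BDP = 90000 bits (11250 bytes)


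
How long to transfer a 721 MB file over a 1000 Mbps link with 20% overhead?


Effective throughput = 1000 * (1 - 20/100) = 800 Mbps
File size in Mb = 721 * 8 = 5768 Mb
Time = 5768 / 800
Time = 7.21 seconds


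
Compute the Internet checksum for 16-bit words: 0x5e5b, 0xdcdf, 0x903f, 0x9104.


Sum all words (with carry folding):
+ 0x5e5b = 0x5e5b
+ 0xdcdf = 0x3b3b
+ 0x903f = 0xcb7a
+ 0x9104 = 0x5c7f
One's complement: ~0x5c7f
Checksum = 0xa380


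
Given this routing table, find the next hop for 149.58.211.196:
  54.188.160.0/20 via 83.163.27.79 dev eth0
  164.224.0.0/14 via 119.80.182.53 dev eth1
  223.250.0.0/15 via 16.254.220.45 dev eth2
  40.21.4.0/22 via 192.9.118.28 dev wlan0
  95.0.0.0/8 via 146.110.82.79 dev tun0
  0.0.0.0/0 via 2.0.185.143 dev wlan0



Longest prefix match for 149.58.211.196:
  /20 54.188.160.0: no
  /14 164.224.0.0: no
  /15 223.250.0.0: no
  /22 40.21.4.0: no
  /8 95.0.0.0: no
  /0 0.0.0.0: MATCH
Selected: next-hop 2.0.185.143 via wlan0 (matched /0)


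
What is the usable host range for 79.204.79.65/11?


Network: 79.192.0.0
Broadcast: 79.223.255.255
First usable = network + 1
Last usable = broadcast - 1
Range: 79.192.0.1 to 79.223.255.254


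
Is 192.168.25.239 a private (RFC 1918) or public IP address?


RFC 1918 private ranges:
  10.0.0.0/8 (10.0.0.0 - 10.255.255.255)
  172.16.0.0/12 (172.16.0.0 - 172.31.255.255)
  192.168.0.0/16 (192.168.0.0 - 192.168.255.255)
Private (in 192.168.0.0/16)


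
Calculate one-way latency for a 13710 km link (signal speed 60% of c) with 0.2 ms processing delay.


Speed = 0.6 * 3e5 km/s = 180000 km/s
Propagation delay = 13710 / 180000 = 0.0762 s = 76.1667 ms
Processing delay = 0.2 ms
Total one-way latency = 76.3667 ms


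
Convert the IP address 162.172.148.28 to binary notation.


162 = 10100010
172 = 10101100
148 = 10010100
28 = 00011100
Binary: 10100010.10101100.10010100.00011100


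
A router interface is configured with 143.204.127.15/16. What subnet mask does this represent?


/16 means 16 network bits, 16 host bits
Binary: 11111111111111110000000000000000
Mask: 255.255.0.0


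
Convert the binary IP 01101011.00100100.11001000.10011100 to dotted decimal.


01101011 = 107
00100100 = 36
11001000 = 200
10011100 = 156
IP: 107.36.200.156


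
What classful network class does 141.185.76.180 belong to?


First octet: 141
Binary: 10001101
10xxxxxx -> Class B (128-191)
Class B, default mask 255.255.0.0 (/16)


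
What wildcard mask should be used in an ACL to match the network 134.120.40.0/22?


Subnet mask: 255.255.252.0
Wildcard = 255.255.255.255 - subnet mask
255 - 255 = 0
255 - 255 = 0
255 - 252 = 3
255 - 0 = 255
Wildcard: 0.0.3.255


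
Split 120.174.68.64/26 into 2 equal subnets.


New prefix = 26 + 1 = 27
Each subnet has 32 addresses
  120.174.68.64/27
  120.174.68.96/27
Subnets: 120.174.68.64/27, 120.174.68.96/27


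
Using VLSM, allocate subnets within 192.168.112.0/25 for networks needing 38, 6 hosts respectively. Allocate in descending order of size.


38 hosts -> /26 (62 usable): 192.168.112.0/26
6 hosts -> /29 (6 usable): 192.168.112.64/29
Allocation: 192.168.112.0/26 (38 hosts, 62 usable); 192.168.112.64/29 (6 hosts, 6 usable)


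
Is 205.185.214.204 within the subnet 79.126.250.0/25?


Subnet network: 79.126.250.0
Test IP AND mask: 205.185.214.128
No, 205.185.214.204 is not in 79.126.250.0/25


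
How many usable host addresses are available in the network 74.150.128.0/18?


Host bits = 32 - 18 = 14
Total addresses = 2^14 = 16384
Usable = total - 2 (network and broadcast)
Usable hosts: 16382


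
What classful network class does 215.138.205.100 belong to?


First octet: 215
Binary: 11010111
110xxxxx -> Class C (192-223)
Class C, default mask 255.255.255.0 (/24)


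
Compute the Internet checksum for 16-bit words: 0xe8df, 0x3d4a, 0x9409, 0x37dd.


Sum all words (with carry folding):
+ 0xe8df = 0xe8df
+ 0x3d4a = 0x262a
+ 0x9409 = 0xba33
+ 0x37dd = 0xf210
One's complement: ~0xf210
Checksum = 0x0def


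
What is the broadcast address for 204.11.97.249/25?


Network: 204.11.97.128/25
Host bits = 7
Set all host bits to 1:
Broadcast: 204.11.97.255


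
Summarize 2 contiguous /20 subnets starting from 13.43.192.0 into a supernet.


Original prefix: /20
Number of subnets: 2 = 2^1
New prefix = 20 - 1 = 19
Supernet: 13.43.192.0/19


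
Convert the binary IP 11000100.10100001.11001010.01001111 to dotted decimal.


11000100 = 196
10100001 = 161
11001010 = 202
01001111 = 79
IP: 196.161.202.79


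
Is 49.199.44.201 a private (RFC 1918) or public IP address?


RFC 1918 private ranges:
  10.0.0.0/8 (10.0.0.0 - 10.255.255.255)
  172.16.0.0/12 (172.16.0.0 - 172.31.255.255)
  192.168.0.0/16 (192.168.0.0 - 192.168.255.255)
Public (not in any RFC 1918 range)


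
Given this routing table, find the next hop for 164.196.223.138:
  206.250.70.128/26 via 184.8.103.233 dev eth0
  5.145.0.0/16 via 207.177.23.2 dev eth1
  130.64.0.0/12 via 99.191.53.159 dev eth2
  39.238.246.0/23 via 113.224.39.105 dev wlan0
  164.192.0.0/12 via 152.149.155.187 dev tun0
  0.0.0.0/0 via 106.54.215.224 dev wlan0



Longest prefix match for 164.196.223.138:
  /26 206.250.70.128: no
  /16 5.145.0.0: no
  /12 130.64.0.0: no
  /23 39.238.246.0: no
  /12 164.192.0.0: MATCH
  /0 0.0.0.0: MATCH
Selected: next-hop 152.149.155.187 via tun0 (matched /12)


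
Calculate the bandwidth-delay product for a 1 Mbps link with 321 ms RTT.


BDP = bandwidth * RTT
= 1 Mbps * 321 ms
= 1 * 1e6 * 321 / 1000 bits
= 321000 bits
= 40125 bytes
= 39.1846 KB
BDP = 321000 bits (40125 bytes)


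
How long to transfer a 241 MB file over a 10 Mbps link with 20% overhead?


Effective throughput = 10 * (1 - 20/100) = 8 Mbps
File size in Mb = 241 * 8 = 1928 Mb
Time = 1928 / 8
Time = 241 seconds


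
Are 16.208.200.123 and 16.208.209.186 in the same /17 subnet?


Mask: 255.255.128.0
16.208.200.123 AND mask = 16.208.128.0
16.208.209.186 AND mask = 16.208.128.0
Yes, same subnet (16.208.128.0)


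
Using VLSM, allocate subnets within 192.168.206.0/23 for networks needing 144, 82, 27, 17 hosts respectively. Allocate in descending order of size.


144 hosts -> /24 (254 usable): 192.168.206.0/24
82 hosts -> /25 (126 usable): 192.168.207.0/25
27 hosts -> /27 (30 usable): 192.168.207.128/27
17 hosts -> /27 (30 usable): 192.168.207.160/27
Allocation: 192.168.206.0/24 (144 hosts, 254 usable); 192.168.207.0/25 (82 hosts, 126 usable); 192.168.207.128/27 (27 hosts, 30 usable); 192.168.207.160/27 (17 hosts, 30 usable)


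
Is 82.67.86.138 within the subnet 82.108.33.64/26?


Subnet network: 82.108.33.64
Test IP AND mask: 82.67.86.128
No, 82.67.86.138 is not in 82.108.33.64/26


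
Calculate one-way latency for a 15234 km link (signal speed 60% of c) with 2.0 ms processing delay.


Speed = 0.6 * 3e5 km/s = 180000 km/s
Propagation delay = 15234 / 180000 = 0.0846 s = 84.6333 ms
Processing delay = 2.0 ms
Total one-way latency = 86.6333 ms


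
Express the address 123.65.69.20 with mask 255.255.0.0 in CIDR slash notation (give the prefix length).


Binary: 11111111.11111111.00000000.00000000
Count leading 1s
Prefix: /16


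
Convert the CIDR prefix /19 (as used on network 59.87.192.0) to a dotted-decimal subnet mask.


/19 means 19 network bits, 13 host bits
Binary: 11111111111111111110000000000000
Mask: 255.255.224.0


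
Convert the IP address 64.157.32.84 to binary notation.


64 = 01000000
157 = 10011101
32 = 00100000
84 = 01010100
Binary: 01000000.10011101.00100000.01010100


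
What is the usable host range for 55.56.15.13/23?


Network: 55.56.14.0
Broadcast: 55.56.15.255
First usable = network + 1
Last usable = broadcast - 1
Range: 55.56.14.1 to 55.56.15.254


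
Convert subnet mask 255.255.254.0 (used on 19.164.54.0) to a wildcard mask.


Subnet mask: 255.255.254.0
Wildcard = 255.255.255.255 - subnet mask
255 - 255 = 0
255 - 255 = 0
255 - 254 = 1
255 - 0 = 255
Wildcard: 0.0.1.255


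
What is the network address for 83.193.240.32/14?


IP:   01010011.11000001.11110000.00100000
Mask: 11111111.11111100.00000000.00000000
AND operation:
Net:  01010011.11000000.00000000.00000000
Network: 83.192.0.0/14


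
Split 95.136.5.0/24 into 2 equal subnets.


New prefix = 24 + 1 = 25
Each subnet has 128 addresses
  95.136.5.0/25
  95.136.5.128/25
Subnets: 95.136.5.0/25, 95.136.5.128/25


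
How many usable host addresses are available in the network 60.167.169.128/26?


Host bits = 32 - 26 = 6
Total addresses = 2^6 = 64
Usable = total - 2 (network and broadcast)
Usable hosts: 62


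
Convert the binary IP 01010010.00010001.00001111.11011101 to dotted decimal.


01010010 = 82
00010001 = 17
00001111 = 15
11011101 = 221
IP: 82.17.15.221


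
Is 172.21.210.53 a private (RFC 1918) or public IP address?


RFC 1918 private ranges:
  10.0.0.0/8 (10.0.0.0 - 10.255.255.255)
  172.16.0.0/12 (172.16.0.0 - 172.31.255.255)
  192.168.0.0/16 (192.168.0.0 - 192.168.255.255)
Private (in 172.16.0.0/12)


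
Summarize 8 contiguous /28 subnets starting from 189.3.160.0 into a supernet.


Original prefix: /28
Number of subnets: 8 = 2^3
New prefix = 28 - 3 = 25
Supernet: 189.3.160.0/25


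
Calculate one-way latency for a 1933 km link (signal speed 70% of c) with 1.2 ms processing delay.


Speed = 0.7 * 3e5 km/s = 210000 km/s
Propagation delay = 1933 / 210000 = 0.0092 s = 9.2048 ms
Processing delay = 1.2 ms
Total one-way latency = 10.4048 ms


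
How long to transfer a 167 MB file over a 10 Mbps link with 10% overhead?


Effective throughput = 10 * (1 - 10/100) = 9 Mbps
File size in Mb = 167 * 8 = 1336 Mb
Time = 1336 / 9
Time = 148.4444 seconds


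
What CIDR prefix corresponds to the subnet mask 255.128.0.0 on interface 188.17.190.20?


Binary: 11111111.10000000.00000000.00000000
Count leading 1s
Prefix: /9


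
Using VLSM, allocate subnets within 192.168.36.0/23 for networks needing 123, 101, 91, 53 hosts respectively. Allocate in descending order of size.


123 hosts -> /25 (126 usable): 192.168.36.0/25
101 hosts -> /25 (126 usable): 192.168.36.128/25
91 hosts -> /25 (126 usable): 192.168.37.0/25
53 hosts -> /26 (62 usable): 192.168.37.128/26
Allocation: 192.168.36.0/25 (123 hosts, 126 usable); 192.168.36.128/25 (101 hosts, 126 usable); 192.168.37.0/25 (91 hosts, 126 usable); 192.168.37.128/26 (53 hosts, 62 usable)


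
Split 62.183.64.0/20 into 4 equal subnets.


New prefix = 20 + 2 = 22
Each subnet has 1024 addresses
  62.183.64.0/22
  62.183.68.0/22
  62.183.72.0/22
  62.183.76.0/22
Subnets: 62.183.64.0/22, 62.183.68.0/22, 62.183.72.0/22, 62.183.76.0/22


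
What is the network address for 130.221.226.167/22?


IP:   10000010.11011101.11100010.10100111
Mask: 11111111.11111111.11111100.00000000
AND operation:
Net:  10000010.11011101.11100000.00000000
Network: 130.221.224.0/22


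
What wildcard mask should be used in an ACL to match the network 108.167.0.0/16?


Subnet mask: 255.255.0.0
Wildcard = 255.255.255.255 - subnet mask
255 - 255 = 0
255 - 255 = 0
255 - 0 = 255
255 - 0 = 255
Wildcard: 0.0.255.255


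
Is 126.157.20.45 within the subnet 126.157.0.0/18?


Subnet network: 126.157.0.0
Test IP AND mask: 126.157.0.0
Yes, 126.157.20.45 is in 126.157.0.0/18


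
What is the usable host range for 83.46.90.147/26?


Network: 83.46.90.128
Broadcast: 83.46.90.191
First usable = network + 1
Last usable = broadcast - 1
Range: 83.46.90.129 to 83.46.90.190


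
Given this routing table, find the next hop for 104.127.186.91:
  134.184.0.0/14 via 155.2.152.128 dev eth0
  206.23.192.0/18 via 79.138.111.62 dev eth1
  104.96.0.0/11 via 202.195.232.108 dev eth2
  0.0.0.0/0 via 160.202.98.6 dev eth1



Longest prefix match for 104.127.186.91:
  /14 134.184.0.0: no
  /18 206.23.192.0: no
  /11 104.96.0.0: MATCH
  /0 0.0.0.0: MATCH
Selected: next-hop 202.195.232.108 via eth2 (matched /11)


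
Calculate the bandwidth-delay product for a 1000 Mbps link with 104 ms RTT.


BDP = bandwidth * RTT
= 1000 Mbps * 104 ms
= 1000 * 1e6 * 104 / 1000 bits
= 104000000 bits
= 13000000 bytes
= 12695.3125 KB
BDP = 104000000 bits (13000000 bytes)


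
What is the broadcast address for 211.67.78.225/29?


Network: 211.67.78.224/29
Host bits = 3
Set all host bits to 1:
Broadcast: 211.67.78.231


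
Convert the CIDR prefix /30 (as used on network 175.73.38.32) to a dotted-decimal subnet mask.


/30 means 30 network bits, 2 host bits
Binary: 11111111111111111111111111111100
Mask: 255.255.255.252


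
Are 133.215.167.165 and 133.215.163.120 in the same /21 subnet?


Mask: 255.255.248.0
133.215.167.165 AND mask = 133.215.160.0
133.215.163.120 AND mask = 133.215.160.0
Yes, same subnet (133.215.160.0)


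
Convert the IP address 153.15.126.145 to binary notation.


153 = 10011001
15 = 00001111
126 = 01111110
145 = 10010001
Binary: 10011001.00001111.01111110.10010001


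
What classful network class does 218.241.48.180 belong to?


First octet: 218
Binary: 11011010
110xxxxx -> Class C (192-223)
Class C, default mask 255.255.255.0 (/24)


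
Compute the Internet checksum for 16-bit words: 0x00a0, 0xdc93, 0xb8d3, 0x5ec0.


Sum all words (with carry folding):
+ 0x00a0 = 0x00a0
+ 0xdc93 = 0xdd33
+ 0xb8d3 = 0x9607
+ 0x5ec0 = 0xf4c7
One's complement: ~0xf4c7
Checksum = 0x0b38


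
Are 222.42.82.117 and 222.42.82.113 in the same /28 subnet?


Mask: 255.255.255.240
222.42.82.117 AND mask = 222.42.82.112
222.42.82.113 AND mask = 222.42.82.112
Yes, same subnet (222.42.82.112)


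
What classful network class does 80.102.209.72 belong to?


First octet: 80
Binary: 01010000
0xxxxxxx -> Class A (1-126)
Class A, default mask 255.0.0.0 (/8)


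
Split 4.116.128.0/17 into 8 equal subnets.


New prefix = 17 + 3 = 20
Each subnet has 4096 addresses
  4.116.128.0/20
  4.116.144.0/20
  4.116.160.0/20
  4.116.176.0/20
  4.116.192.0/20
  4.116.208.0/20
  4.116.224.0/20
  4.116.240.0/20
Subnets: 4.116.128.0/20, 4.116.144.0/20, 4.116.160.0/20, 4.116.176.0/20, 4.116.192.0/20, 4.116.208.0/20, 4.116.224.0/20, 4.116.240.0/20


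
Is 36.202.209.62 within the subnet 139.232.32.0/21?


Subnet network: 139.232.32.0
Test IP AND mask: 36.202.208.0
No, 36.202.209.62 is not in 139.232.32.0/21


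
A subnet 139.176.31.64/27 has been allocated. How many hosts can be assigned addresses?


Host bits = 32 - 27 = 5
Total addresses = 2^5 = 32
Usable = total - 2 (network and broadcast)
Usable hosts: 30


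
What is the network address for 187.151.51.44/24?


IP:   10111011.10010111.00110011.00101100
Mask: 11111111.11111111.11111111.00000000
AND operation:
Net:  10111011.10010111.00110011.00000000
Network: 187.151.51.0/24


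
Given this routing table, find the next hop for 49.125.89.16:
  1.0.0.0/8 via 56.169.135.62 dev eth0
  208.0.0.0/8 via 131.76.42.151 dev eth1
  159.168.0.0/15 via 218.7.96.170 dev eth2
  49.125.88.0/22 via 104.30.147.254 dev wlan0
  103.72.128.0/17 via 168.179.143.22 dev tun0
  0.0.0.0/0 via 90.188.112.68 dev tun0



Longest prefix match for 49.125.89.16:
  /8 1.0.0.0: no
  /8 208.0.0.0: no
  /15 159.168.0.0: no
  /22 49.125.88.0: MATCH
  /17 103.72.128.0: no
  /0 0.0.0.0: MATCH
Selected: next-hop 104.30.147.254 via wlan0 (matched /22)


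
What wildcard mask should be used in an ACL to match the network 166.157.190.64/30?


Subnet mask: 255.255.255.252
Wildcard = 255.255.255.255 - subnet mask
255 - 255 = 0
255 - 255 = 0
255 - 255 = 0
255 - 252 = 3
Wildcard: 0.0.0.3


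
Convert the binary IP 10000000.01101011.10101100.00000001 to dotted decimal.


10000000 = 128
01101011 = 107
10101100 = 172
00000001 = 1
IP: 128.107.172.1


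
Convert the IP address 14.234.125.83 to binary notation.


14 = 00001110
234 = 11101010
125 = 01111101
83 = 01010011
Binary: 00001110.11101010.01111101.01010011


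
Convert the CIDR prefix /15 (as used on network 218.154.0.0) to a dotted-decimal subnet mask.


/15 means 15 network bits, 17 host bits
Binary: 11111111111111100000000000000000
Mask: 255.254.0.0


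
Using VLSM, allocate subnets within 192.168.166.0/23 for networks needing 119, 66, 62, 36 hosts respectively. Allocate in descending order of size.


119 hosts -> /25 (126 usable): 192.168.166.0/25
66 hosts -> /25 (126 usable): 192.168.166.128/25
62 hosts -> /26 (62 usable): 192.168.167.0/26
36 hosts -> /26 (62 usable): 192.168.167.64/26
Allocation: 192.168.166.0/25 (119 hosts, 126 usable); 192.168.166.128/25 (66 hosts, 126 usable); 192.168.167.0/26 (62 hosts, 62 usable); 192.168.167.64/26 (36 hosts, 62 usable)


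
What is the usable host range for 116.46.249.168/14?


Network: 116.44.0.0
Broadcast: 116.47.255.255
First usable = network + 1
Last usable = broadcast - 1
Range: 116.44.0.1 to 116.47.255.254


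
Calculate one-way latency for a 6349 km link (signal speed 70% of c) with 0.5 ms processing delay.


Speed = 0.7 * 3e5 km/s = 210000 km/s
Propagation delay = 6349 / 210000 = 0.0302 s = 30.2333 ms
Processing delay = 0.5 ms
Total one-way latency = 30.7333 ms


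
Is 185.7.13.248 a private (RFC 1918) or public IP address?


RFC 1918 private ranges:
  10.0.0.0/8 (10.0.0.0 - 10.255.255.255)
  172.16.0.0/12 (172.16.0.0 - 172.31.255.255)
  192.168.0.0/16 (192.168.0.0 - 192.168.255.255)
Public (not in any RFC 1918 range)


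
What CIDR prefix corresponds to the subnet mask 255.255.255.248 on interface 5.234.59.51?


Binary: 11111111.11111111.11111111.11111000
Count leading 1s
Prefix: /29


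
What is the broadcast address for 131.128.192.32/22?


Network: 131.128.192.0/22
Host bits = 10
Set all host bits to 1:
Broadcast: 131.128.195.255


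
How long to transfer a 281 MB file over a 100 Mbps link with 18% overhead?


Effective throughput = 100 * (1 - 18/100) = 82 Mbps
File size in Mb = 281 * 8 = 2248 Mb
Time = 2248 / 82
Time = 27.4146 seconds


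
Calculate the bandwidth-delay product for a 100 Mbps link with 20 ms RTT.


BDP = bandwidth * RTT
= 100 Mbps * 20 ms
= 100 * 1e6 * 20 / 1000 bits
= 2000000 bits
= 250000 bytes
= 244.1406 KB
BDP = 2000000 bits (250000 bytes)


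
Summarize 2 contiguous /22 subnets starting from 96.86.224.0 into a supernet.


Original prefix: /22
Number of subnets: 2 = 2^1
New prefix = 22 - 1 = 21
Supernet: 96.86.224.0/21


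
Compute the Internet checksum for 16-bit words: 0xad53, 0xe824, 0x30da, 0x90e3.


Sum all words (with carry folding):
+ 0xad53 = 0xad53
+ 0xe824 = 0x9578
+ 0x30da = 0xc652
+ 0x90e3 = 0x5736
One's complement: ~0x5736
Checksum = 0xa8c9


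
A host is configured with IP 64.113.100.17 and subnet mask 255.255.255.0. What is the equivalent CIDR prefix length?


Binary: 11111111.11111111.11111111.00000000
Count leading 1s
Prefix: /24


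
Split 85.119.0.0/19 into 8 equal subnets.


New prefix = 19 + 3 = 22
Each subnet has 1024 addresses
  85.119.0.0/22
  85.119.4.0/22
  85.119.8.0/22
  85.119.12.0/22
  85.119.16.0/22
  85.119.20.0/22
  85.119.24.0/22
  85.119.28.0/22
Subnets: 85.119.0.0/22, 85.119.4.0/22, 85.119.8.0/22, 85.119.12.0/22, 85.119.16.0/22, 85.119.20.0/22, 85.119.24.0/22, 85.119.28.0/22


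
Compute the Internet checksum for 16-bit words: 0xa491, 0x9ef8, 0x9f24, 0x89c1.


Sum all words (with carry folding):
+ 0xa491 = 0xa491
+ 0x9ef8 = 0x438a
+ 0x9f24 = 0xe2ae
+ 0x89c1 = 0x6c70
One's complement: ~0x6c70
Checksum = 0x938f


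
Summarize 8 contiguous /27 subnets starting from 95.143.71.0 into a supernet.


Original prefix: /27
Number of subnets: 8 = 2^3
New prefix = 27 - 3 = 24
Supernet: 95.143.71.0/24


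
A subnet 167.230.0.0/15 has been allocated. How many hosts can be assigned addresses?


Host bits = 32 - 15 = 17
Total addresses = 2^17 = 131072
Usable = total - 2 (network and broadcast)
Usable hosts: 131070


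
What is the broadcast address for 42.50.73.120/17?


Network: 42.50.0.0/17
Host bits = 15
Set all host bits to 1:
Broadcast: 42.50.127.255


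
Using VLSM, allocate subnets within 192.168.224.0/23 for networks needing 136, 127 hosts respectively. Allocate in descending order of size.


136 hosts -> /24 (254 usable): 192.168.224.0/24
127 hosts -> /24 (254 usable): 192.168.225.0/24
Allocation: 192.168.224.0/24 (136 hosts, 254 usable); 192.168.225.0/24 (127 hosts, 254 usable)


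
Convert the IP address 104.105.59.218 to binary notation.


104 = 01101000
105 = 01101001
59 = 00111011
218 = 11011010
Binary: 01101000.01101001.00111011.11011010


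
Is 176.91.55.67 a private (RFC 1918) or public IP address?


RFC 1918 private ranges:
  10.0.0.0/8 (10.0.0.0 - 10.255.255.255)
  172.16.0.0/12 (172.16.0.0 - 172.31.255.255)
  192.168.0.0/16 (192.168.0.0 - 192.168.255.255)
Public (not in any RFC 1918 range)


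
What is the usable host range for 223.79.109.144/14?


Network: 223.76.0.0
Broadcast: 223.79.255.255
First usable = network + 1
Last usable = broadcast - 1
Range: 223.76.0.1 to 223.79.255.254


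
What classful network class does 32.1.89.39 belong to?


First octet: 32
Binary: 00100000
0xxxxxxx -> Class A (1-126)
Class A, default mask 255.0.0.0 (/8)


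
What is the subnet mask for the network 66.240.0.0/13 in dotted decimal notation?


/13 means 13 network bits, 19 host bits
Binary: 11111111111110000000000000000000
Mask: 255.248.0.0


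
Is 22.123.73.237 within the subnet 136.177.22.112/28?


Subnet network: 136.177.22.112
Test IP AND mask: 22.123.73.224
No, 22.123.73.237 is not in 136.177.22.112/28


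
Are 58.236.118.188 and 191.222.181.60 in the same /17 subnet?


Mask: 255.255.128.0
58.236.118.188 AND mask = 58.236.0.0
191.222.181.60 AND mask = 191.222.128.0
No, different subnets (58.236.0.0 vs 191.222.128.0)


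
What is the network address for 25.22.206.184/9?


IP:   00011001.00010110.11001110.10111000
Mask: 11111111.10000000.00000000.00000000
AND operation:
Net:  00011001.00000000.00000000.00000000
Network: 25.0.0.0/9


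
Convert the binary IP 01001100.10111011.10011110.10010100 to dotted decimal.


01001100 = 76
10111011 = 187
10011110 = 158
10010100 = 148
IP: 76.187.158.148


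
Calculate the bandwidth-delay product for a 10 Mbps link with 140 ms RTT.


BDP = bandwidth * RTT
= 10 Mbps * 140 ms
= 10 * 1e6 * 140 / 1000 bits
= 1400000 bits
= 175000 bytes
= 170.8984 KB
BDP = 1400000 bits (175000 bytes)


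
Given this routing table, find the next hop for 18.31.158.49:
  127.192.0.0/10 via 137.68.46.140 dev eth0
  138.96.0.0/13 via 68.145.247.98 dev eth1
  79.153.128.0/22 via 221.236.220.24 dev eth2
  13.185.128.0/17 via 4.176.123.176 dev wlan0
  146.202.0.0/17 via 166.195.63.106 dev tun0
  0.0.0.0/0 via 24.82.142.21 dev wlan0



Longest prefix match for 18.31.158.49:
  /10 127.192.0.0: no
  /13 138.96.0.0: no
  /22 79.153.128.0: no
  /17 13.185.128.0: no
  /17 146.202.0.0: no
  /0 0.0.0.0: MATCH
Selected: next-hop 24.82.142.21 via wlan0 (matched /0)


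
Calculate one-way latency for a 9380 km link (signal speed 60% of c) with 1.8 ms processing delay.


Speed = 0.6 * 3e5 km/s = 180000 km/s
Propagation delay = 9380 / 180000 = 0.0521 s = 52.1111 ms
Processing delay = 1.8 ms
Total one-way latency = 53.9111 ms


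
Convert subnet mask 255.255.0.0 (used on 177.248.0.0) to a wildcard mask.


Subnet mask: 255.255.0.0
Wildcard = 255.255.255.255 - subnet mask
255 - 255 = 0
255 - 255 = 0
255 - 0 = 255
255 - 0 = 255
Wildcard: 0.0.255.255


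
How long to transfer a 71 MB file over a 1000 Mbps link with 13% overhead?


Effective throughput = 1000 * (1 - 13/100) = 870 Mbps
File size in Mb = 71 * 8 = 568 Mb
Time = 568 / 870
Time = 0.6529 seconds


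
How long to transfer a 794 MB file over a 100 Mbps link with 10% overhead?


Effective throughput = 100 * (1 - 10/100) = 90 Mbps
File size in Mb = 794 * 8 = 6352 Mb
Time = 6352 / 90
Time = 70.5778 seconds


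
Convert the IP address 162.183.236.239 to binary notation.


162 = 10100010
183 = 10110111
236 = 11101100
239 = 11101111
Binary: 10100010.10110111.11101100.11101111


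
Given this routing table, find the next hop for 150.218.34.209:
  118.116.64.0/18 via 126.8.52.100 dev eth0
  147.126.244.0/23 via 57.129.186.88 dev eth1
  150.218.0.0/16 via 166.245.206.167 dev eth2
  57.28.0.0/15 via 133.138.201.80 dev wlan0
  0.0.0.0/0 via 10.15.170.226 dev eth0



Longest prefix match for 150.218.34.209:
  /18 118.116.64.0: no
  /23 147.126.244.0: no
  /16 150.218.0.0: MATCH
  /15 57.28.0.0: no
  /0 0.0.0.0: MATCH
Selected: next-hop 166.245.206.167 via eth2 (matched /16)


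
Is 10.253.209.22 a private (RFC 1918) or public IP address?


RFC 1918 private ranges:
  10.0.0.0/8 (10.0.0.0 - 10.255.255.255)
  172.16.0.0/12 (172.16.0.0 - 172.31.255.255)
  192.168.0.0/16 (192.168.0.0 - 192.168.255.255)
Private (in 10.0.0.0/8)


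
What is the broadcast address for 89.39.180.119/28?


Network: 89.39.180.112/28
Host bits = 4
Set all host bits to 1:
Broadcast: 89.39.180.127


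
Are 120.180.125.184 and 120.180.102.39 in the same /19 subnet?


Mask: 255.255.224.0
120.180.125.184 AND mask = 120.180.96.0
120.180.102.39 AND mask = 120.180.96.0
Yes, same subnet (120.180.96.0)


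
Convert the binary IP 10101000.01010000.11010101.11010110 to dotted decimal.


10101000 = 168
01010000 = 80
11010101 = 213
11010110 = 214
IP: 168.80.213.214


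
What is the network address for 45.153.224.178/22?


IP:   00101101.10011001.11100000.10110010
Mask: 11111111.11111111.11111100.00000000
AND operation:
Net:  00101101.10011001.11100000.00000000
Network: 45.153.224.0/22


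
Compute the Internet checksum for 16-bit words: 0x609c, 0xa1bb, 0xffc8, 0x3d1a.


Sum all words (with carry folding):
+ 0x609c = 0x609c
+ 0xa1bb = 0x0258
+ 0xffc8 = 0x0221
+ 0x3d1a = 0x3f3b
One's complement: ~0x3f3b
Checksum = 0xc0c4


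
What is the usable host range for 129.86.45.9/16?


Network: 129.86.0.0
Broadcast: 129.86.255.255
First usable = network + 1
Last usable = broadcast - 1
Range: 129.86.0.1 to 129.86.255.254


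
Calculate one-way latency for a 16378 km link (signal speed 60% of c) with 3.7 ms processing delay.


Speed = 0.6 * 3e5 km/s = 180000 km/s
Propagation delay = 16378 / 180000 = 0.091 s = 90.9889 ms
Processing delay = 3.7 ms
Total one-way latency = 94.6889 ms


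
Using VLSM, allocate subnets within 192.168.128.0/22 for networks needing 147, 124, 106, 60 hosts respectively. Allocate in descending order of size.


147 hosts -> /24 (254 usable): 192.168.128.0/24
124 hosts -> /25 (126 usable): 192.168.129.0/25
106 hosts -> /25 (126 usable): 192.168.129.128/25
60 hosts -> /26 (62 usable): 192.168.130.0/26
Allocation: 192.168.128.0/24 (147 hosts, 254 usable); 192.168.129.0/25 (124 hosts, 126 usable); 192.168.129.128/25 (106 hosts, 126 usable); 192.168.130.0/26 (60 hosts, 62 usable)


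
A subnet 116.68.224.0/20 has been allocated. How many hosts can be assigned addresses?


Host bits = 32 - 20 = 12
Total addresses = 2^12 = 4096
Usable = total - 2 (network and broadcast)
Usable hosts: 4094


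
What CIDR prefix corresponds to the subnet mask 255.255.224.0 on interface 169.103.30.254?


Binary: 11111111.11111111.11100000.00000000
Count leading 1s
Prefix: /19


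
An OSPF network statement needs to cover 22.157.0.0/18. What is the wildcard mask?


Subnet mask: 255.255.192.0
Wildcard = 255.255.255.255 - subnet mask
255 - 255 = 0
255 - 255 = 0
255 - 192 = 63
255 - 0 = 255
Wildcard: 0.0.63.255


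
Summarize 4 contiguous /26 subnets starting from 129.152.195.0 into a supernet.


Original prefix: /26
Number of subnets: 4 = 2^2
New prefix = 26 - 2 = 24
Supernet: 129.152.195.0/24


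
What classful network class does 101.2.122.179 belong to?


First octet: 101
Binary: 01100101
0xxxxxxx -> Class A (1-126)
Class A, default mask 255.0.0.0 (/8)


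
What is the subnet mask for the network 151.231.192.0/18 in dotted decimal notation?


/18 means 18 network bits, 14 host bits
Binary: 11111111111111111100000000000000
Mask: 255.255.192.0


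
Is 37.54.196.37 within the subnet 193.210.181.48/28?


Subnet network: 193.210.181.48
Test IP AND mask: 37.54.196.32
No, 37.54.196.37 is not in 193.210.181.48/28


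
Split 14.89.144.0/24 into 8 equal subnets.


New prefix = 24 + 3 = 27
Each subnet has 32 addresses
  14.89.144.0/27
  14.89.144.32/27
  14.89.144.64/27
  14.89.144.96/27
  14.89.144.128/27
  14.89.144.160/27
  14.89.144.192/27
  14.89.144.224/27
Subnets: 14.89.144.0/27, 14.89.144.32/27, 14.89.144.64/27, 14.89.144.96/27, 14.89.144.128/27, 14.89.144.160/27, 14.89.144.192/27, 14.89.144.224/27


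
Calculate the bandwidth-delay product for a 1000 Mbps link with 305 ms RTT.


BDP = bandwidth * RTT
= 1000 Mbps * 305 ms
= 1000 * 1e6 * 305 / 1000 bits
= 305000000 bits
= 38125000 bytes
= 37231.4453 KB
BDP = 305000000 bits (38125000 bytes)


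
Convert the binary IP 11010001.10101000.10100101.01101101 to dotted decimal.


11010001 = 209
10101000 = 168
10100101 = 165
01101101 = 109
IP: 209.168.165.109


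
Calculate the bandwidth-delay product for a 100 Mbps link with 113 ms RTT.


BDP = bandwidth * RTT
= 100 Mbps * 113 ms
= 100 * 1e6 * 113 / 1000 bits
= 11300000 bits
= 1412500 bytes
= 1379.3945 KB
BDP = 11300000 bits (1412500 bytes)


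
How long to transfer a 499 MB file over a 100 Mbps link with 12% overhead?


Effective throughput = 100 * (1 - 12/100) = 88 Mbps
File size in Mb = 499 * 8 = 3992 Mb
Time = 3992 / 88
Time = 45.3636 seconds
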